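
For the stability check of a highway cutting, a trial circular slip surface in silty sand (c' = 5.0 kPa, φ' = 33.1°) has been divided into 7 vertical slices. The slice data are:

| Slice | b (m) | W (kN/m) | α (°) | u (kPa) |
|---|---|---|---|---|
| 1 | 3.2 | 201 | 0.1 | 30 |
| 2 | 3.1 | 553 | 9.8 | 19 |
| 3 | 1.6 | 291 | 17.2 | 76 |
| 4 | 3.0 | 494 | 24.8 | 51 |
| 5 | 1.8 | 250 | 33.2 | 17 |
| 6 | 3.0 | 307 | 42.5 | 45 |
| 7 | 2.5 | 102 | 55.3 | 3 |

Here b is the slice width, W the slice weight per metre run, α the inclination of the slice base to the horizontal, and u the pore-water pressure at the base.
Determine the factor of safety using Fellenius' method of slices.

FS = 1.16

Ordinary method of slices: FS = Σ[c'·Δl_i + (W_i cosα_i − u_i·Δl_i)·tanφ'] / Σ W_i sinα_i, with Δl_i = b_i / cosα_i.
Slice 1: Δl = 3.2/cos0.1° = 3.200 m; N'_1 = 201·cos0.1° − 30·3.200 = 105.0; c'Δl = 16.00; W sinα = 0.4
Slice 2: Δl = 3.1/cos9.8° = 3.146 m; N'_2 = 553·cos9.8° − 19·3.146 = 485.2; c'Δl = 15.73; W sinα = 94.1
Slice 3: Δl = 1.6/cos17.2° = 1.675 m; N'_3 = 291·cos17.2° − 76·1.675 = 150.7; c'Δl = 8.37; W sinα = 86.1
Slice 4: Δl = 3.0/cos24.8° = 3.305 m; N'_4 = 494·cos24.8° − 51·3.305 = 279.9; c'Δl = 16.52; W sinα = 207.2
Slice 5: Δl = 1.8/cos33.2° = 2.151 m; N'_5 = 250·cos33.2° − 17·2.151 = 172.6; c'Δl = 10.76; W sinα = 136.9
Slice 6: Δl = 3.0/cos42.5° = 4.069 m; N'_6 = 307·cos42.5° − 45·4.069 = 43.2; c'Δl = 20.35; W sinα = 207.4
Slice 7: Δl = 2.5/cos55.3° = 4.392 m; N'_7 = 102·cos55.3° − 3·4.392 = 44.9; c'Δl = 21.96; W sinα = 83.9
Σc'Δl = 109.7 kN/m; ΣN' = 1281.5 kN/m; ΣW sinα = 815.9 kN/m
Resisting = 109.7 + 1281.5·tan33.1° = 109.7 + 835.4 = 945.1 kN/m
FS = 945.1 / 815.9 = 1.158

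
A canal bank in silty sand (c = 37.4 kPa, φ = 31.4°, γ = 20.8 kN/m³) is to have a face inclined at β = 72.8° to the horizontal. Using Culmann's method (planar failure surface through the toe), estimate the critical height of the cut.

H_c = 23.47 m

Culmann's analysis gives the critical failure plane at α_cr = (β + φ)/2 = (72.8 + 31.4)/2 = 52.1°, and the critical height
H_c = (4c/γ) · sinβ cosφ / [1 − cos(β − φ)]
    = (4·37.4/20.8) · sin72.8°·cos31.4° / [1 − cos(41.4°)]
    = 7.192 · 0.9553·0.8536 / [1 − 0.7501]
    = 7.192 · 0.8154 / 0.2499
    = 23.47 m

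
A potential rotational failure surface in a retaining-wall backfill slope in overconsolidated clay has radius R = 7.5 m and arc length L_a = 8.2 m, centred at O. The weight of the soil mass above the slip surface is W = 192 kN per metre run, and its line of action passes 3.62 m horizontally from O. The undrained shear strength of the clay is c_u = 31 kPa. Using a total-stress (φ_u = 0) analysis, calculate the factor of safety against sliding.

FS = 2.74

Taking moments about the centre O, the resisting moment is provided by the undrained shear strength acting along the arc:
M_R = c_u·L_a·R = 31·8.20·7.5 = 1906.5 kN·m/m
M_D = W·d = 192·3.62 = 695.0 kN·m/m
FS = M_R / M_D = 1906.5 / 695.0 = 2.743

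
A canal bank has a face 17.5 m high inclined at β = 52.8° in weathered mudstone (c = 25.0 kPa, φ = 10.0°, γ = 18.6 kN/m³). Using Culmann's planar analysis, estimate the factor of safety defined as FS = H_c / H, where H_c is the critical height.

FS = 0.91

H_c = (4c/γ) · sinβ cosφ / [1 − cos(β − φ)]
    = (4·25.0/18.6) · sin52.8°·cos10.0° / [1 − cos42.8°]
    = 5.376 · 0.7844 / 0.2663 = 15.84 m
FS = H_c / H = 15.84 / 17.5 = 0.905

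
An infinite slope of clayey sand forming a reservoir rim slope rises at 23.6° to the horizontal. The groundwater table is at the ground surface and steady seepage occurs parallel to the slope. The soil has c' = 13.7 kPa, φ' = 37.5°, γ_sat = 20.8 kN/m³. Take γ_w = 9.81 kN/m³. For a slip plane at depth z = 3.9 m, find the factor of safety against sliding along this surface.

With seepage parallel to the slope and the water table at the surface, the effective normal stress on the slip plane uses the buoyant unit weight γ' = γ_sat − γ_w while the driving shear stress uses γ_sat:
FS = [c' + γ' z cos²β tanφ'] / [γ_sat z sinβ cosβ]
γ' = 20.8 − 9.81 = 10.99 kN/m³
Numerator = 13.7 + 10.99·3.9·cos²23.6°·tan37.5° = 13.7 + 10.99·3.9·0.8397·0.7673 = 41.317 kPa
Denominator = 20.8·3.9·sin23.6°·cos23.6° = 20.8·3.9·0.4003·0.9164 = 29.760 kPa
FS = 41.317 / 29.760 = 1.388

FS = 1.39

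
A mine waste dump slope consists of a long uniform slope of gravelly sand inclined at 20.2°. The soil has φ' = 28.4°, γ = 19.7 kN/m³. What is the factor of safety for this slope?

FS = 1.47

For a dry cohesionless infinite slope the factor of safety is FS = tanφ' / tanβ.
FS = tan28.4° / tan20.2° = 0.5407 / 0.3679 = 1.470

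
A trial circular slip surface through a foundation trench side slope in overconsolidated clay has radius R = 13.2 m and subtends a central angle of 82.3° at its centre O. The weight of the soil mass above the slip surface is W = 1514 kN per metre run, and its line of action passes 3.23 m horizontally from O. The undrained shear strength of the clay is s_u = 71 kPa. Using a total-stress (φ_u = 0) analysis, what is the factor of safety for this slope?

FS = 3.63

Taking moments about the centre O, the resisting moment is provided by the undrained shear strength acting along the arc:
Arc length L_a = R·θ = 13.2·(82.3°·π/180) = 13.2·1.4364 = 18.96 m
M_R = s_u·L_a·R = 71·18.96·13.2 = 17769.8 kN·m/m
M_D = W·d = 1514·3.23 = 4890.2 kN·m/m
FS = M_R / M_D = 17769.8 / 4890.2 = 3.634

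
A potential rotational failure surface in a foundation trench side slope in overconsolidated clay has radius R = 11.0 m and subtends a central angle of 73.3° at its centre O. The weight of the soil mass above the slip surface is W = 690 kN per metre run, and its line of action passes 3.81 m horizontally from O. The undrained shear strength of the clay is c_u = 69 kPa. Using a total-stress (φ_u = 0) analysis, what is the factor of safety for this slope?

Taking moments about the centre O, the resisting moment is provided by the undrained shear strength acting along the arc:
Arc length L_a = R·θ = 11.0·(73.3°·π/180) = 11.0·1.2793 = 14.07 m
M_R = c_u·L_a·R = 69·14.07·11.0 = 10681.1 kN·m/m
M_D = W·d = 690·3.81 = 2628.9 kN·m/m
FS = M_R / M_D = 10681.1 / 2628.9 = 4.063

FS = 4.06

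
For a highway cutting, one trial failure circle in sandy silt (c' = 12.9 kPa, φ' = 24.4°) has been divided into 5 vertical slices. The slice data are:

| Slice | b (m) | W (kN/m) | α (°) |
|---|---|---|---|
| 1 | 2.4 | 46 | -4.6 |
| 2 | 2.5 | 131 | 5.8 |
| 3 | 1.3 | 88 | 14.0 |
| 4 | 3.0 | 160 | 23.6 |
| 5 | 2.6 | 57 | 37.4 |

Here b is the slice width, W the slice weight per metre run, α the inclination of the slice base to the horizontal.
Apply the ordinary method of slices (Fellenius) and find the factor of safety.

FS = 2.86

Ordinary method of slices: FS = Σ[c'·Δl_i + (W_i cosα_i)·tanφ'] / Σ W_i sinα_i, with Δl_i = b_i / cosα_i.
Slice 1: Δl = 2.4/cos(-4.6°) = 2.408 m; N'_1 = 46·cos(-4.6°) = 45.9; c'Δl = 31.06; W sinα = -3.7
Slice 2: Δl = 2.5/cos5.8° = 2.513 m; N'_2 = 131·cos5.8° = 130.3; c'Δl = 32.42; W sinα = 13.2
Slice 3: Δl = 1.3/cos14.0° = 1.340 m; N'_3 = 88·cos14.0° = 85.4; c'Δl = 17.28; W sinα = 21.3
Slice 4: Δl = 3.0/cos23.6° = 3.274 m; N'_4 = 160·cos23.6° = 146.6; c'Δl = 42.23; W sinα = 64.1
Slice 5: Δl = 2.6/cos37.4° = 3.273 m; N'_5 = 57·cos37.4° = 45.3; c'Δl = 42.22; W sinα = 34.6
Σc'Δl = 165.2 kN/m; ΣN' = 453.5 kN/m; ΣW sinα = 129.5 kN/m
Resisting = 165.2 + 453.5·tan24.4° = 165.2 + 205.7 = 370.9 kN/m
FS = 370.9 / 129.5 = 2.864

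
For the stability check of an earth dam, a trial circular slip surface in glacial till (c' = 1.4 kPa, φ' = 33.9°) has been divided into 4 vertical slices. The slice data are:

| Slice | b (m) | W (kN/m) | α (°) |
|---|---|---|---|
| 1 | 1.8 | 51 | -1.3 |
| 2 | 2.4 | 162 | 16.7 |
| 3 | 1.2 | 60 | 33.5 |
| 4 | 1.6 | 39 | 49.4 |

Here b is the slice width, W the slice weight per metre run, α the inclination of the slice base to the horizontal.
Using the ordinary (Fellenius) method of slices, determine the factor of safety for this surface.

Ordinary method of slices: FS = Σ[c'·Δl_i + (W_i cosα_i)·tanφ'] / Σ W_i sinα_i, with Δl_i = b_i / cosα_i.
Slice 1: Δl = 1.8/cos(-1.3°) = 1.800 m; N'_1 = 51·cos(-1.3°) = 51.0; c'Δl = 2.52; W sinα = -1.2
Slice 2: Δl = 2.4/cos16.7° = 2.506 m; N'_2 = 162·cos16.7° = 155.2; c'Δl = 3.51; W sinα = 46.6
Slice 3: Δl = 1.2/cos33.5° = 1.439 m; N'_3 = 60·cos33.5° = 50.0; c'Δl = 2.01; W sinα = 33.1
Slice 4: Δl = 1.6/cos49.4° = 2.459 m; N'_4 = 39·cos49.4° = 25.4; c'Δl = 3.44; W sinα = 29.6
Σc'Δl = 11.5 kN/m; ΣN' = 281.6 kN/m; ΣW sinα = 108.1 kN/m
Resisting = 11.5 + 281.6·tan33.9° = 11.5 + 189.2 = 200.7 kN/m
FS = 200.7 / 108.1 = 1.856

FS = 1.86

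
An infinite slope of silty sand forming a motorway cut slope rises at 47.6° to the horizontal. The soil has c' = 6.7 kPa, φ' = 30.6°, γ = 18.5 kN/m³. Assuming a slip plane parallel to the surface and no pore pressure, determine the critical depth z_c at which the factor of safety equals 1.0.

z_c = 1.58 m

Setting FS = 1.00 in FS = [c' + γz cos²β tanφ'] / [γz sinβ cosβ] and solving for z:
z = c' / [γ cosβ (FS·sinβ − cosβ·tanφ')]
  = 6.7 / [18.5·cos47.6°·(1.00·sin47.6° − cos47.6°·tan30.6°)]
  = 6.7 / [18.5·0.6743·(1.00·0.7385 − 0.6743·0.5914)]
  = 6.7 / 4.2373 = 1.581 m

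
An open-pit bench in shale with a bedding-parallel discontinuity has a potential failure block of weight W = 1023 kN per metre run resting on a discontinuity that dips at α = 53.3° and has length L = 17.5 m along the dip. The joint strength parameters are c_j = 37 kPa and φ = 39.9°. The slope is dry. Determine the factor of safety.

FS = 1.41

Resolving the block weight along and normal to the plane and applying the Mohr–Coulomb strength on the joint:
N' = W cosα = 1023·cos53.3° = 611.4 kN/m
Driving force T = W sinα = 1023·sin53.3° = 820.2 kN/m
Resisting force R = c_j·L + N'·tanφ = 37·17.5 + 611.4·tan39.9° = 647.5 + 511.2 = 1158.7 kN/m
FS = R / T = 1158.7 / 820.2 = 1.413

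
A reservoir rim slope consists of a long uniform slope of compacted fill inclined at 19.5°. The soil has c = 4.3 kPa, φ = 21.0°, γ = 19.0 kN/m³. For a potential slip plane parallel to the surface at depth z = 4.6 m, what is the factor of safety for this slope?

FS = 1.24

For an infinite slope with a slip plane parallel to the surface (no pore pressure): FS = [c + γz cos²β tanφ] / [γz sinβ cosβ].
γz = 19.0·4.6 = 87.40 kN/m²
Numerator = 4.3 + 87.40·cos²19.5°·tan21.0° = 4.3 + 87.40·0.8886·0.3839 = 34.111 kPa
Denominator = 87.40·sin19.5°·cos19.5° = 87.40·0.3338·0.9426 = 27.501 kPa
FS = 34.111 / 27.501 = 1.240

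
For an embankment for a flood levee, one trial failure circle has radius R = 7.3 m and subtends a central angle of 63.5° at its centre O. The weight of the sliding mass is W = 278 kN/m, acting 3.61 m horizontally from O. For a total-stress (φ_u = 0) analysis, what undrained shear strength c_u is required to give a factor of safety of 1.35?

FS = c_u·L_a·R / (W·d), so c_u = FS·W·d / (L_a·R).
Arc length L_a = R·θ = 7.3·(63.5°·π/180) = 7.3·1.1083 = 8.09 m
c_u = 1.35·278·3.61 / (8.09·7.3) = 1354.8 / 59.06 = 22.94 kPa

c_u = 22.9 kPa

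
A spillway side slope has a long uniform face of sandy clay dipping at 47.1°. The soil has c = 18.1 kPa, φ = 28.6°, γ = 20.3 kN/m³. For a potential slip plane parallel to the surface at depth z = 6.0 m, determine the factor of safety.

FS = 0.80

For an infinite slope with a slip plane parallel to the surface (no pore pressure): FS = [c + γz cos²β tanφ] / [γz sinβ cosβ].
γz = 20.3·6.0 = 121.80 kN/m²
Numerator = 18.1 + 121.80·cos²47.1°·tan28.6° = 18.1 + 121.80·0.4634·0.5452 = 48.872 kPa
Denominator = 121.80·sin47.1°·cos47.1° = 121.80·0.7325·0.6807 = 60.736 kPa
FS = 48.872 / 60.736 = 0.805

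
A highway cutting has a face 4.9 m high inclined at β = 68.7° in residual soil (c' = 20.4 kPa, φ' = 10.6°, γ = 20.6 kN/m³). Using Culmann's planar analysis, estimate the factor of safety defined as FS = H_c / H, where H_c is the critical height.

H_c = (4c'/γ) · sinβ cosφ' / [1 − cos(β − φ')]
    = (4·20.4/20.6) · sin68.7°·cos10.6° / [1 − cos58.1°]
    = 3.961 · 0.9158 / 0.4716 = 7.69 m
FS = H_c / H = 7.69 / 4.9 = 1.570

FS = 1.57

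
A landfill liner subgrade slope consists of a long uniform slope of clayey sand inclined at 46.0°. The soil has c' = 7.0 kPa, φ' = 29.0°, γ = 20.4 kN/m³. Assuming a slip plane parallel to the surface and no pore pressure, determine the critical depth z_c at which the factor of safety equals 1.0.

z_c = 1.48 m

Setting FS = 1.00 in FS = [c' + γz cos²β tanφ'] / [γz sinβ cosβ] and solving for z:
z = c' / [γ cosβ (FS·sinβ − cosβ·tanφ')]
  = 7.0 / [20.4·cos46.0°·(1.00·sin46.0° − cos46.0°·tan29.0°)]
  = 7.0 / [20.4·0.6947·(1.00·0.7193 − 0.6947·0.5543)]
  = 7.0 / 4.7372 = 1.478 m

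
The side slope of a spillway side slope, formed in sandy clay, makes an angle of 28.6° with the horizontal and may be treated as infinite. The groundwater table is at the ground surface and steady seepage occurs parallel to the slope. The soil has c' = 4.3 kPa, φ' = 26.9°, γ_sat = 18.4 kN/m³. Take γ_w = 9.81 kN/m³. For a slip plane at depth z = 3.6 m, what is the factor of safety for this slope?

FS = 0.59

With seepage parallel to the slope and the water table at the surface, the effective normal stress on the slip plane uses the buoyant unit weight γ' = γ_sat − γ_w while the driving shear stress uses γ_sat:
FS = [c' + γ' z cos²β tanφ'] / [γ_sat z sinβ cosβ]
γ' = 18.4 − 9.81 = 8.59 kN/m³
Numerator = 4.3 + 8.59·3.6·cos²28.6°·tan26.9° = 4.3 + 8.59·3.6·0.7709·0.5073 = 16.394 kPa
Denominator = 18.4·3.6·sin28.6°·cos28.6° = 18.4·3.6·0.4787·0.8780 = 27.840 kPa
FS = 16.394 / 27.840 = 0.589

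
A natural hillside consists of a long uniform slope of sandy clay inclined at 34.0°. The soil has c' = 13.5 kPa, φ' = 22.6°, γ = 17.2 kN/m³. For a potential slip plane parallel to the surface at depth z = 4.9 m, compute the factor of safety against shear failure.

For an infinite slope with a slip plane parallel to the surface (no pore pressure): FS = [c' + γz cos²β tanφ'] / [γz sinβ cosβ].
γz = 17.2·4.9 = 84.28 kN/m²
Numerator = 13.5 + 84.28·cos²34.0°·tan22.6° = 13.5 + 84.28·0.6873·0.4163 = 37.612 kPa
Denominator = 84.28·sin34.0°·cos34.0° = 84.28·0.5592·0.8290 = 39.072 kPa
FS = 37.612 / 39.072 = 0.963

FS = 0.96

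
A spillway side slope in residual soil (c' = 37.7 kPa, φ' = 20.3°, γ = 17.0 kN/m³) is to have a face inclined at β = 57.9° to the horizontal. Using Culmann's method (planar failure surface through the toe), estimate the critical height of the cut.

Culmann's analysis gives the critical failure plane at α_cr = (β + φ')/2 = (57.9 + 20.3)/2 = 39.1°, and the critical height
H_c = (4c'/γ) · sinβ cosφ' / [1 − cos(β − φ')]
    = (4·37.7/17.0) · sin57.9°·cos20.3° / [1 − cos(37.6°)]
    = 8.871 · 0.8471·0.9379 / [1 − 0.7923]
    = 8.871 · 0.7945 / 0.2077
    = 33.93 m

H_c = 33.93 m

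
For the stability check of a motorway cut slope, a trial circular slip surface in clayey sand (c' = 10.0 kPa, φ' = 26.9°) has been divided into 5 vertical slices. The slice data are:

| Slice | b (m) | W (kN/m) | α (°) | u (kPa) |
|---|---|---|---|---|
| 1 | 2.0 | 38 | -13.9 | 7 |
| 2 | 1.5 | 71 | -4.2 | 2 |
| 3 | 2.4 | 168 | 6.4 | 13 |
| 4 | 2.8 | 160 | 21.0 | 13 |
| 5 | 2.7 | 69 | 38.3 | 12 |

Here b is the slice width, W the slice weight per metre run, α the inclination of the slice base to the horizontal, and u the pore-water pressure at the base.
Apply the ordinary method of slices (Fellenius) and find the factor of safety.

FS = 2.88

Ordinary method of slices: FS = Σ[c'·Δl_i + (W_i cosα_i − u_i·Δl_i)·tanφ'] / Σ W_i sinα_i, with Δl_i = b_i / cosα_i.
Slice 1: Δl = 2.0/cos(-13.9°) = 2.060 m; N'_1 = 38·cos(-13.9°) − 7·2.060 = 22.5; c'Δl = 20.60; W sinα = -9.1
Slice 2: Δl = 1.5/cos(-4.2°) = 1.504 m; N'_2 = 71·cos(-4.2°) − 2·1.504 = 67.8; c'Δl = 15.04; W sinα = -5.2
Slice 3: Δl = 2.4/cos6.4° = 2.415 m; N'_3 = 168·cos6.4° − 13·2.415 = 135.6; c'Δl = 24.15; W sinα = 18.7
Slice 4: Δl = 2.8/cos21.0° = 2.999 m; N'_4 = 160·cos21.0° − 13·2.999 = 110.4; c'Δl = 29.99; W sinα = 57.3
Slice 5: Δl = 2.7/cos38.3° = 3.440 m; N'_5 = 69·cos38.3° − 12·3.440 = 12.9; c'Δl = 34.40; W sinα = 42.8
Σc'Δl = 124.2 kN/m; ΣN' = 349.1 kN/m; ΣW sinα = 104.5 kN/m
Resisting = 124.2 + 349.1·tan26.9° = 124.2 + 177.1 = 301.3 kN/m
FS = 301.3 / 104.5 = 2.883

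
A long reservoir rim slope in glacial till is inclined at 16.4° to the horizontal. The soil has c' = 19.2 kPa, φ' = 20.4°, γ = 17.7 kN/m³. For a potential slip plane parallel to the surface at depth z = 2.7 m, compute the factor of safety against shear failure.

FS = 2.75

For an infinite slope with a slip plane parallel to the surface (no pore pressure): FS = [c' + γz cos²β tanφ'] / [γz sinβ cosβ].
γz = 17.7·2.7 = 47.79 kN/m²
Numerator = 19.2 + 47.79·cos²16.4°·tan20.4° = 19.2 + 47.79·0.9203·0.3719 = 35.556 kPa
Denominator = 47.79·sin16.4°·cos16.4° = 47.79·0.2823·0.9593 = 12.944 kPa
FS = 35.556 / 12.944 = 2.747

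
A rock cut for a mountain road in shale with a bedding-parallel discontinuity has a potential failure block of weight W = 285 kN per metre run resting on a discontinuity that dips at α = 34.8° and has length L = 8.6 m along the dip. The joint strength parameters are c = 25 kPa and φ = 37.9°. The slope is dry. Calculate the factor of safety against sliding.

Resolving the block weight along and normal to the plane and applying the Mohr–Coulomb strength on the joint:
N' = W cosα = 285·cos34.8° = 234.0 kN/m
Driving force T = W sinα = 285·sin34.8° = 162.7 kN/m
Resisting force R = c·L + N'·tanφ = 25·8.6 + 234.0·tan37.9° = 215.0 + 182.2 = 397.2 kN/m
FS = R / T = 397.2 / 162.7 = 2.442

FS = 2.44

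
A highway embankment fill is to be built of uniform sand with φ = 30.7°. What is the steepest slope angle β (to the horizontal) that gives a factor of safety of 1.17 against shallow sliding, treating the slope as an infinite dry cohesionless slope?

For an infinite dry cohesionless slope FS = tanφ/tanβ, so tanβ = tanφ / FS.
tanβ = tan30.7° / 1.17 = 0.5938 / 1.17 = 0.5075
β = arctan(0.5075) = 26.91°

β = 26.9°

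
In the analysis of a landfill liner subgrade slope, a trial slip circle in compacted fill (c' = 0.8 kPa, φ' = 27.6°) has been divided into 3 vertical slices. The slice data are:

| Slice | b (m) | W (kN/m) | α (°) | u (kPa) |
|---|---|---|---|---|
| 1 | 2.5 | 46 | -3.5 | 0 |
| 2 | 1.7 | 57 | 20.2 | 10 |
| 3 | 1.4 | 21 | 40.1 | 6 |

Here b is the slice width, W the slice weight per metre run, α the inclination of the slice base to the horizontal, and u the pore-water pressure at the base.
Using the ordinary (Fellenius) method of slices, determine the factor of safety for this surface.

FS = 1.65

Ordinary method of slices: FS = Σ[c'·Δl_i + (W_i cosα_i − u_i·Δl_i)·tanφ'] / Σ W_i sinα_i, with Δl_i = b_i / cosα_i.
Slice 1: Δl = 2.5/cos(-3.5°) = 2.505 m; N'_1 = 46·cos(-3.5°) − 0·2.505 = 45.9; c'Δl = 2.00; W sinα = -2.8
Slice 2: Δl = 1.7/cos20.2° = 1.811 m; N'_2 = 57·cos20.2° − 10·1.811 = 35.4; c'Δl = 1.45; W sinα = 19.7
Slice 3: Δl = 1.4/cos40.1° = 1.830 m; N'_3 = 21·cos40.1° − 6·1.830 = 5.1; c'Δl = 1.46; W sinα = 13.5
Σc'Δl = 4.9 kN/m; ΣN' = 86.4 kN/m; ΣW sinα = 30.4 kN/m
Resisting = 4.9 + 86.4·tan27.6° = 4.9 + 45.2 = 50.1 kN/m
FS = 50.1 / 30.4 = 1.647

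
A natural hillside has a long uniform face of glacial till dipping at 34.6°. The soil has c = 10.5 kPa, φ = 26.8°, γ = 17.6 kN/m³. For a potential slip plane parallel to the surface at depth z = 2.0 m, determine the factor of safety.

FS = 1.37

For an infinite slope with a slip plane parallel to the surface (no pore pressure): FS = [c + γz cos²β tanφ] / [γz sinβ cosβ].
γz = 17.6·2.0 = 35.20 kN/m²
Numerator = 10.5 + 35.20·cos²34.6°·tan26.8° = 10.5 + 35.20·0.6776·0.5051 = 22.547 kPa
Denominator = 35.20·sin34.6°·cos34.6° = 35.20·0.5678·0.8231 = 16.453 kPa
FS = 22.547 / 16.453 = 1.370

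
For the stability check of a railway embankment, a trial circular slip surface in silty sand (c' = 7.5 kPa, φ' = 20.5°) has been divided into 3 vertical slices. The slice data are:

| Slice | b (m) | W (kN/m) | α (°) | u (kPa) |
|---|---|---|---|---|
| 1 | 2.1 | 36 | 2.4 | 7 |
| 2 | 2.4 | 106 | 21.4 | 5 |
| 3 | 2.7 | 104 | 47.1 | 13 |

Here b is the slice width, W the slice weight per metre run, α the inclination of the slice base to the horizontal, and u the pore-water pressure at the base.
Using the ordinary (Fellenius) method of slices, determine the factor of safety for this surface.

FS = 0.96

Ordinary method of slices: FS = Σ[c'·Δl_i + (W_i cosα_i − u_i·Δl_i)·tanφ'] / Σ W_i sinα_i, with Δl_i = b_i / cosα_i.
Slice 1: Δl = 2.1/cos2.4° = 2.102 m; N'_1 = 36·cos2.4° − 7·2.102 = 21.3; c'Δl = 15.76; W sinα = 1.5
Slice 2: Δl = 2.4/cos21.4° = 2.578 m; N'_2 = 106·cos21.4° − 5·2.578 = 85.8; c'Δl = 19.33; W sinα = 38.7
Slice 3: Δl = 2.7/cos47.1° = 3.966 m; N'_3 = 104·cos47.1° − 13·3.966 = 19.2; c'Δl = 29.75; W sinα = 76.2
Σc'Δl = 64.8 kN/m; ΣN' = 126.3 kN/m; ΣW sinα = 116.4 kN/m
Resisting = 64.8 + 126.3·tan20.5° = 64.8 + 47.2 = 112.1 kN/m
FS = 112.1 / 116.4 = 0.963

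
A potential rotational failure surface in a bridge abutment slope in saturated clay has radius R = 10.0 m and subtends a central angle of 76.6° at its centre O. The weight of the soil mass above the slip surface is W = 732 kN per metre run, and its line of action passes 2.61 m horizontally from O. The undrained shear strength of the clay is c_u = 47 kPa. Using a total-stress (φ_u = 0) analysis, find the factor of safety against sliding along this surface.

Taking moments about the centre O, the resisting moment is provided by the undrained shear strength acting along the arc:
Arc length L_a = R·θ = 10.0·(76.6°·π/180) = 10.0·1.3369 = 13.37 m
M_R = c_u·L_a·R = 47·13.37·10.0 = 6283.5 kN·m/m
M_D = W·d = 732·2.61 = 1910.5 kN·m/m
FS = M_R / M_D = 6283.5 / 1910.5 = 3.289

FS = 3.29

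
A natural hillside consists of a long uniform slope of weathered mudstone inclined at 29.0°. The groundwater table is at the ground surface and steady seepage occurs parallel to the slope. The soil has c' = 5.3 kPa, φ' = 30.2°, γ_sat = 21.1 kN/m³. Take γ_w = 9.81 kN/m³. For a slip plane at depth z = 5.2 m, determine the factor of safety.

FS = 0.68

With seepage parallel to the slope and the water table at the surface, the effective normal stress on the slip plane uses the buoyant unit weight γ' = γ_sat − γ_w while the driving shear stress uses γ_sat:
FS = [c' + γ' z cos²β tanφ'] / [γ_sat z sinβ cosβ]
γ' = 21.1 − 9.81 = 11.29 kN/m³
Numerator = 5.3 + 11.29·5.2·cos²29.0°·tan30.2° = 5.3 + 11.29·5.2·0.7650·0.5820 = 31.438 kPa
Denominator = 21.1·5.2·sin29.0°·cos29.0° = 21.1·5.2·0.4848·0.8746 = 46.524 kPa
FS = 31.438 / 46.524 = 0.676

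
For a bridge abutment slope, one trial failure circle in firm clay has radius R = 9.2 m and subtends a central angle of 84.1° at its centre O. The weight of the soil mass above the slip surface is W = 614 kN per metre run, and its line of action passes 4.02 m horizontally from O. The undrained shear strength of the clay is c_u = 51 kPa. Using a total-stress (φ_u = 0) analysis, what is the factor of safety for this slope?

Taking moments about the centre O, the resisting moment is provided by the undrained shear strength acting along the arc:
Arc length L_a = R·θ = 9.2·(84.1°·π/180) = 9.2·1.4678 = 13.50 m
M_R = c_u·L_a·R = 51·13.50·9.2 = 6336.1 kN·m/m
M_D = W·d = 614·4.02 = 2468.3 kN·m/m
FS = M_R / M_D = 6336.1 / 2468.3 = 2.567

FS = 2.57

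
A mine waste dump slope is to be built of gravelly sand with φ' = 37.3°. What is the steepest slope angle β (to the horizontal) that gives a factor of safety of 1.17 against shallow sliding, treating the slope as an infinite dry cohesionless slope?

β = 33.1°

For an infinite dry cohesionless slope FS = tanφ'/tanβ, so tanβ = tanφ' / FS.
tanβ = tan37.3° / 1.17 = 0.7618 / 1.17 = 0.6511
β = arctan(0.6511) = 33.07°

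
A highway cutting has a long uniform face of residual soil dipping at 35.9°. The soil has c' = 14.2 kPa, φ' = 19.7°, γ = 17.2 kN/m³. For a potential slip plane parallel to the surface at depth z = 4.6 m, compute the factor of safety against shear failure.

FS = 0.87

For an infinite slope with a slip plane parallel to the surface (no pore pressure): FS = [c' + γz cos²β tanφ'] / [γz sinβ cosβ].
γz = 17.2·4.6 = 79.12 kN/m²
Numerator = 14.2 + 79.12·cos²35.9°·tan19.7° = 14.2 + 79.12·0.6562·0.3581 = 32.789 kPa
Denominator = 79.12·sin35.9°·cos35.9° = 79.12·0.5864·0.8100 = 37.581 kPa
FS = 32.789 / 37.581 = 0.872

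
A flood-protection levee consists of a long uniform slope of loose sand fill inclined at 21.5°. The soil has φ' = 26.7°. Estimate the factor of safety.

For a dry cohesionless infinite slope the factor of safety is FS = tanφ' / tanβ.
FS = tan26.7° / tan21.5° = 0.5029 / 0.3939 = 1.277

FS = 1.28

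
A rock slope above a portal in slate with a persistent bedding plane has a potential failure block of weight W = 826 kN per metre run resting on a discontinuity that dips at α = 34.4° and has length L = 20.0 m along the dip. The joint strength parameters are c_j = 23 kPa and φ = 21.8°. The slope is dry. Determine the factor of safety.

FS = 1.57

Resolving the block weight along and normal to the plane and applying the Mohr–Coulomb strength on the joint:
N' = W cosα = 826·cos34.4° = 681.5 kN/m
Driving force T = W sinα = 826·sin34.4° = 466.7 kN/m
Resisting force R = c_j·L + N'·tanφ = 23·20.0 + 681.5·tan21.8° = 460.0 + 272.6 = 732.6 kN/m
FS = R / T = 732.6 / 466.7 = 1.570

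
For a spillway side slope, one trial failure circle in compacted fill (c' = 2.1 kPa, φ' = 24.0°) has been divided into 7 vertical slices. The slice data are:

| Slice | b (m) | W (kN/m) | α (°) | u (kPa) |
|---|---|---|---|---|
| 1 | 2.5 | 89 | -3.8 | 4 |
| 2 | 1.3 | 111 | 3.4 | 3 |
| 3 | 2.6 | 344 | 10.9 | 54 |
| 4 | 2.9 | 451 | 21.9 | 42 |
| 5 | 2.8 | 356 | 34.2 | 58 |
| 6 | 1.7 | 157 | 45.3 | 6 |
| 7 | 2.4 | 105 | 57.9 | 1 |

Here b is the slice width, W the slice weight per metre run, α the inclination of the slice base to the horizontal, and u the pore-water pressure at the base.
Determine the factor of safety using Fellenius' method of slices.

Ordinary method of slices: FS = Σ[c'·Δl_i + (W_i cosα_i − u_i·Δl_i)·tanφ'] / Σ W_i sinα_i, with Δl_i = b_i / cosα_i.
Slice 1: Δl = 2.5/cos(-3.8°) = 2.506 m; N'_1 = 89·cos(-3.8°) − 4·2.506 = 78.8; c'Δl = 5.26; W sinα = -5.9
Slice 2: Δl = 1.3/cos3.4° = 1.302 m; N'_2 = 111·cos3.4° − 3·1.302 = 106.9; c'Δl = 2.73; W sinα = 6.6
Slice 3: Δl = 2.6/cos10.9° = 2.648 m; N'_3 = 344·cos10.9° − 54·2.648 = 194.8; c'Δl = 5.56; W sinα = 65.0
Slice 4: Δl = 2.9/cos21.9° = 3.126 m; N'_4 = 451·cos21.9° − 42·3.126 = 287.2; c'Δl = 6.56; W sinα = 168.2
Slice 5: Δl = 2.8/cos34.2° = 3.385 m; N'_5 = 356·cos34.2° − 58·3.385 = 98.1; c'Δl = 7.11; W sinα = 200.1
Slice 6: Δl = 1.7/cos45.3° = 2.417 m; N'_6 = 157·cos45.3° − 6·2.417 = 95.9; c'Δl = 5.08; W sinα = 111.6
Slice 7: Δl = 2.4/cos57.9° = 4.516 m; N'_7 = 105·cos57.9° − 1·4.516 = 51.3; c'Δl = 9.48; W sinα = 88.9
Σc'Δl = 41.8 kN/m; ΣN' = 913.0 kN/m; ΣW sinα = 634.6 kN/m
Resisting = 41.8 + 913.0·tan24.0° = 41.8 + 406.5 = 448.3 kN/m
FS = 448.3 / 634.6 = 0.706

FS = 0.71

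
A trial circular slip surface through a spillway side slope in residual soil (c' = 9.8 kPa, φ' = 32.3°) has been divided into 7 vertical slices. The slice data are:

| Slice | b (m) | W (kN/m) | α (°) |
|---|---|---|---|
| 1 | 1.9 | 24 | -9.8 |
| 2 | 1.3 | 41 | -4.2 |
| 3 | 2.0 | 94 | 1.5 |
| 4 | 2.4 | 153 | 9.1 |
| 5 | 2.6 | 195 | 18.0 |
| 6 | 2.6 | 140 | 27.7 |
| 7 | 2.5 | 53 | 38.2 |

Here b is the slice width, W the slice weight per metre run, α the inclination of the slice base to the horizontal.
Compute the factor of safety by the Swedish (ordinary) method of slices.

Ordinary method of slices: FS = Σ[c'·Δl_i + (W_i cosα_i)·tanφ'] / Σ W_i sinα_i, with Δl_i = b_i / cosα_i.
Slice 1: Δl = 1.9/cos(-9.8°) = 1.928 m; N'_1 = 24·cos(-9.8°) = 23.6; c'Δl = 18.90; W sinα = -4.1
Slice 2: Δl = 1.3/cos(-4.2°) = 1.304 m; N'_2 = 41·cos(-4.2°) = 40.9; c'Δl = 12.77; W sinα = -3.0
Slice 3: Δl = 2.0/cos1.5° = 2.001 m; N'_3 = 94·cos1.5° = 94.0; c'Δl = 19.61; W sinα = 2.5
Slice 4: Δl = 2.4/cos9.1° = 2.431 m; N'_4 = 153·cos9.1° = 151.1; c'Δl = 23.82; W sinα = 24.2
Slice 5: Δl = 2.6/cos18.0° = 2.734 m; N'_5 = 195·cos18.0° = 185.5; c'Δl = 26.79; W sinα = 60.3
Slice 6: Δl = 2.6/cos27.7° = 2.937 m; N'_6 = 140·cos27.7° = 124.0; c'Δl = 28.78; W sinα = 65.1
Slice 7: Δl = 2.5/cos38.2° = 3.181 m; N'_7 = 53·cos38.2° = 41.7; c'Δl = 31.18; W sinα = 32.8
Σc'Δl = 161.8 kN/m; ΣN' = 660.6 kN/m; ΣW sinα = 177.7 kN/m
Resisting = 161.8 + 660.6·tan32.3° = 161.8 + 417.6 = 579.5 kN/m
FS = 579.5 / 177.7 = 3.261

FS = 3.26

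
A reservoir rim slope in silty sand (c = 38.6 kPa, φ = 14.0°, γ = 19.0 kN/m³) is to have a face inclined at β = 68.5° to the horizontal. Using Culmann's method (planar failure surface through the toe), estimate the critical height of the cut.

H_c = 17.50 m

Culmann's analysis gives the critical failure plane at α_cr = (β + φ)/2 = (68.5 + 14.0)/2 = 41.2°, and the critical height
H_c = (4c/γ) · sinβ cosφ / [1 − cos(β − φ)]
    = (4·38.6/19.0) · sin68.5°·cos14.0° / [1 − cos(54.5°)]
    = 8.126 · 0.9304·0.9703 / [1 − 0.5807]
    = 8.126 · 0.9028 / 0.4193
    = 17.50 m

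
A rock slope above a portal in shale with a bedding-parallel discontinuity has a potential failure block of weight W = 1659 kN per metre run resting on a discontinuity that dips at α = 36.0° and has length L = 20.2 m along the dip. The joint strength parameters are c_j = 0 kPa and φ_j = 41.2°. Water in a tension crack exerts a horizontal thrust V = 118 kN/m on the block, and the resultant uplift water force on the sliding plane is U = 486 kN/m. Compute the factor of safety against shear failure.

FS = 0.64

Resolving the block weight along and normal to the plane and applying the Mohr–Coulomb strength on the joint:
N' = W cosα − U − V sinα = 1659·cos36.0° − 486 − 118·sin36.0° = 786.8 kN/m
Driving force T = W sinα + V cosα = 1659·sin36.0° + 118·cos36.0° = 1070.6 kN/m
Resisting force R = c_j·L + N'·tanφ_j = 0·20.2 + 786.8·tan41.2° = 0.0 + 688.8 = 688.8 kN/m
FS = R / T = 688.8 / 1070.6 = 0.643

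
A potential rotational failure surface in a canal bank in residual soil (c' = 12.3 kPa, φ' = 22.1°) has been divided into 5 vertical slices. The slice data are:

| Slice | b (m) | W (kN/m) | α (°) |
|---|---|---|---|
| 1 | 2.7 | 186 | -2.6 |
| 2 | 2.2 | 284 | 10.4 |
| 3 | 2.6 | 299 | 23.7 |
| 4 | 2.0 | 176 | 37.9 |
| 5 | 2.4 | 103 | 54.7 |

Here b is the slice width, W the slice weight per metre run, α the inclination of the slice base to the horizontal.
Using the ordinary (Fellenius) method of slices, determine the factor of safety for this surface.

Ordinary method of slices: FS = Σ[c'·Δl_i + (W_i cosα_i)·tanφ'] / Σ W_i sinα_i, with Δl_i = b_i / cosα_i.
Slice 1: Δl = 2.7/cos(-2.6°) = 2.703 m; N'_1 = 186·cos(-2.6°) = 185.8; c'Δl = 33.24; W sinα = -8.4
Slice 2: Δl = 2.2/cos10.4° = 2.237 m; N'_2 = 284·cos10.4° = 279.3; c'Δl = 27.51; W sinα = 51.3
Slice 3: Δl = 2.6/cos23.7° = 2.839 m; N'_3 = 299·cos23.7° = 273.8; c'Δl = 34.93; W sinα = 120.2
Slice 4: Δl = 2.0/cos37.9° = 2.535 m; N'_4 = 176·cos37.9° = 138.9; c'Δl = 31.18; W sinα = 108.1
Slice 5: Δl = 2.4/cos54.7° = 4.153 m; N'_5 = 103·cos54.7° = 59.5; c'Δl = 51.09; W sinα = 84.1
Σc'Δl = 177.9 kN/m; ΣN' = 937.3 kN/m; ΣW sinα = 355.2 kN/m
Resisting = 177.9 + 937.3·tan22.1° = 177.9 + 380.6 = 558.6 kN/m
FS = 558.6 / 355.2 = 1.573

FS = 1.57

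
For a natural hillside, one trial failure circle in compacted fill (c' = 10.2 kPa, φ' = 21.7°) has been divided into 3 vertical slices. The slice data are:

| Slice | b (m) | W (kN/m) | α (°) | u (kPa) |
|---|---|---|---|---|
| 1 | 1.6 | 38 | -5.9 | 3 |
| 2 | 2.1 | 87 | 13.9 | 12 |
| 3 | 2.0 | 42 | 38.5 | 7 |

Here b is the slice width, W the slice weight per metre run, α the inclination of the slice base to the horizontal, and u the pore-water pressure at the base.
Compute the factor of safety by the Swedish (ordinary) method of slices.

Ordinary method of slices: FS = Σ[c'·Δl_i + (W_i cosα_i − u_i·Δl_i)·tanφ'] / Σ W_i sinα_i, with Δl_i = b_i / cosα_i.
Slice 1: Δl = 1.6/cos(-5.9°) = 1.609 m; N'_1 = 38·cos(-5.9°) − 3·1.609 = 33.0; c'Δl = 16.41; W sinα = -3.9
Slice 2: Δl = 2.1/cos13.9° = 2.163 m; N'_2 = 87·cos13.9° − 12·2.163 = 58.5; c'Δl = 22.07; W sinα = 20.9
Slice 3: Δl = 2.0/cos38.5° = 2.556 m; N'_3 = 42·cos38.5° − 7·2.556 = 15.0; c'Δl = 26.07; W sinα = 26.1
Σc'Δl = 64.5 kN/m; ΣN' = 106.4 kN/m; ΣW sinα = 43.1 kN/m
Resisting = 64.5 + 106.4·tan21.7° = 64.5 + 42.4 = 106.9 kN/m
FS = 106.9 / 43.1 = 2.478

FS = 2.48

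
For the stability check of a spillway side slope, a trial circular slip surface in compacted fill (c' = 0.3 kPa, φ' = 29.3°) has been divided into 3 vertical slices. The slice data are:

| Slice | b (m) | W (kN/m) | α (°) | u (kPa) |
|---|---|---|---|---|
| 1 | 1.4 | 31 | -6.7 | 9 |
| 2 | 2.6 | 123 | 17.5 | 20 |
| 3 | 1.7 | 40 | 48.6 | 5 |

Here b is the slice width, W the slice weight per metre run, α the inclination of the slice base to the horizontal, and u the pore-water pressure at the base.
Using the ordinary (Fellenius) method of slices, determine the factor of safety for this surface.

FS = 0.87

Ordinary method of slices: FS = Σ[c'·Δl_i + (W_i cosα_i − u_i·Δl_i)·tanφ'] / Σ W_i sinα_i, with Δl_i = b_i / cosα_i.
Slice 1: Δl = 1.4/cos(-6.7°) = 1.410 m; N'_1 = 31·cos(-6.7°) − 9·1.410 = 18.1; c'Δl = 0.42; W sinα = -3.6
Slice 2: Δl = 2.6/cos17.5° = 2.726 m; N'_2 = 123·cos17.5° − 20·2.726 = 62.8; c'Δl = 0.82; W sinα = 37.0
Slice 3: Δl = 1.7/cos48.6° = 2.571 m; N'_3 = 40·cos48.6° − 5·2.571 = 13.6; c'Δl = 0.77; W sinα = 30.0
Σc'Δl = 2.0 kN/m; ΣN' = 94.5 kN/m; ΣW sinα = 63.4 kN/m
Resisting = 2.0 + 94.5·tan29.3° = 2.0 + 53.0 = 55.0 kN/m
FS = 55.0 / 63.4 = 0.868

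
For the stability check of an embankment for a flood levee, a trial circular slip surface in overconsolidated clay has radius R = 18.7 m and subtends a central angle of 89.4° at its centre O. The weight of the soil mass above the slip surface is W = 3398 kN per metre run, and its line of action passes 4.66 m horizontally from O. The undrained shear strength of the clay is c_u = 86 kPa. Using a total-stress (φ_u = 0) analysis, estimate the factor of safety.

FS = 2.96

Taking moments about the centre O, the resisting moment is provided by the undrained shear strength acting along the arc:
Arc length L_a = R·θ = 18.7·(89.4°·π/180) = 18.7·1.5603 = 29.18 m
M_R = c_u·L_a·R = 86·29.18·18.7 = 46924.2 kN·m/m
M_D = W·d = 3398·4.66 = 15834.7 kN·m/m
FS = M_R / M_D = 46924.2 / 15834.7 = 2.963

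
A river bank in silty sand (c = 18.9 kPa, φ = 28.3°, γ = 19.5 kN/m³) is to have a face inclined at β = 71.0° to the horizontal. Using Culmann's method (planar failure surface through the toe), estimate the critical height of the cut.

H_c = 12.18 m

Culmann's analysis gives the critical failure plane at α_cr = (β + φ)/2 = (71.0 + 28.3)/2 = 49.6°, and the critical height
H_c = (4c/γ) · sinβ cosφ / [1 − cos(β − φ)]
    = (4·18.9/19.5) · sin71.0°·cos28.3° / [1 − cos(42.7°)]
    = 3.877 · 0.9455·0.8805 / [1 − 0.7349]
    = 3.877 · 0.8325 / 0.2651
    = 12.18 m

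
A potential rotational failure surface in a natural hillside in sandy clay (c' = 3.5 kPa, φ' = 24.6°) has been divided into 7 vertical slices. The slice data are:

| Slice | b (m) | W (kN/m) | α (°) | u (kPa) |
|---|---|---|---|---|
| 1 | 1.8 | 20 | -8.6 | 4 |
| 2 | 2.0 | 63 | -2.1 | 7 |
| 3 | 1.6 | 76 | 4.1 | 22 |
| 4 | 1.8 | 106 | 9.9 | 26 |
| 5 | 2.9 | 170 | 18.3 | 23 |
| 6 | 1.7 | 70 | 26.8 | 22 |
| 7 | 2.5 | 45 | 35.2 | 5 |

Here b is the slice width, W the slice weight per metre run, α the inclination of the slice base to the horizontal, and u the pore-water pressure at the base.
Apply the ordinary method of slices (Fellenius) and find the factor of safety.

FS = 1.45

Ordinary method of slices: FS = Σ[c'·Δl_i + (W_i cosα_i − u_i·Δl_i)·tanφ'] / Σ W_i sinα_i, with Δl_i = b_i / cosα_i.
Slice 1: Δl = 1.8/cos(-8.6°) = 1.820 m; N'_1 = 20·cos(-8.6°) − 4·1.820 = 12.5; c'Δl = 6.37; W sinα = -3.0
Slice 2: Δl = 2.0/cos(-2.1°) = 2.001 m; N'_2 = 63·cos(-2.1°) − 7·2.001 = 48.9; c'Δl = 7.00; W sinα = -2.3
Slice 3: Δl = 1.6/cos4.1° = 1.604 m; N'_3 = 76·cos4.1° − 22·1.604 = 40.5; c'Δl = 5.61; W sinα = 5.4
Slice 4: Δl = 1.8/cos9.9° = 1.827 m; N'_4 = 106·cos9.9° − 26·1.827 = 56.9; c'Δl = 6.40; W sinα = 18.2
Slice 5: Δl = 2.9/cos18.3° = 3.054 m; N'_5 = 170·cos18.3° − 23·3.054 = 91.1; c'Δl = 10.69; W sinα = 53.4
Slice 6: Δl = 1.7/cos26.8° = 1.905 m; N'_6 = 70·cos26.8° − 22·1.905 = 20.6; c'Δl = 6.67; W sinα = 31.6
Slice 7: Δl = 2.5/cos35.2° = 3.059 m; N'_7 = 45·cos35.2° − 5·3.059 = 21.5; c'Δl = 10.71; W sinα = 25.9
Σc'Δl = 53.5 kN/m; ΣN' = 292.1 kN/m; ΣW sinα = 129.2 kN/m
Resisting = 53.5 + 292.1·tan24.6° = 53.5 + 133.7 = 187.2 kN/m
FS = 187.2 / 129.2 = 1.448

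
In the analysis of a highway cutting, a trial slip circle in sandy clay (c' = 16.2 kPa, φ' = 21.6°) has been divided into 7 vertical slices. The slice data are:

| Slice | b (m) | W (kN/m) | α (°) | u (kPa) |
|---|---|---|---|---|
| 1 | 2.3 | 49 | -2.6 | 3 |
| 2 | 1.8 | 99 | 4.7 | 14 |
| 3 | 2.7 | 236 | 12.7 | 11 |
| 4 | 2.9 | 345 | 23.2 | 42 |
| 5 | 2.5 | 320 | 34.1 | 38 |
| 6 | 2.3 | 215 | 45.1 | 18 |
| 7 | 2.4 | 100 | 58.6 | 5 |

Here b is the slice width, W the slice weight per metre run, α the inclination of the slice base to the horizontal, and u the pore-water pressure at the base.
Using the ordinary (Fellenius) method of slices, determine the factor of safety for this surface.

FS = 1.06

Ordinary method of slices: FS = Σ[c'·Δl_i + (W_i cosα_i − u_i·Δl_i)·tanφ'] / Σ W_i sinα_i, with Δl_i = b_i / cosα_i.
Slice 1: Δl = 2.3/cos(-2.6°) = 2.302 m; N'_1 = 49·cos(-2.6°) − 3·2.302 = 42.0; c'Δl = 37.30; W sinα = -2.2
Slice 2: Δl = 1.8/cos4.7° = 1.806 m; N'_2 = 99·cos4.7° − 14·1.806 = 73.4; c'Δl = 29.26; W sinα = 8.1
Slice 3: Δl = 2.7/cos12.7° = 2.768 m; N'_3 = 236·cos12.7° − 11·2.768 = 199.8; c'Δl = 44.84; W sinα = 51.9
Slice 4: Δl = 2.9/cos23.2° = 3.155 m; N'_4 = 345·cos23.2° − 42·3.155 = 184.6; c'Δl = 51.11; W sinα = 135.9
Slice 5: Δl = 2.5/cos34.1° = 3.019 m; N'_5 = 320·cos34.1° − 38·3.019 = 150.3; c'Δl = 48.91; W sinα = 179.4
Slice 6: Δl = 2.3/cos45.1° = 3.258 m; N'_6 = 215·cos45.1° − 18·3.258 = 93.1; c'Δl = 52.79; W sinα = 152.3
Slice 7: Δl = 2.4/cos58.6° = 4.606 m; N'_7 = 100·cos58.6° − 5·4.606 = 29.1; c'Δl = 74.62; W sinα = 85.4
Σc'Δl = 338.8 kN/m; ΣN' = 772.2 kN/m; ΣW sinα = 610.7 kN/m
Resisting = 338.8 + 772.2·tan21.6° = 338.8 + 305.7 = 644.6 kN/m
FS = 644.6 / 610.7 = 1.055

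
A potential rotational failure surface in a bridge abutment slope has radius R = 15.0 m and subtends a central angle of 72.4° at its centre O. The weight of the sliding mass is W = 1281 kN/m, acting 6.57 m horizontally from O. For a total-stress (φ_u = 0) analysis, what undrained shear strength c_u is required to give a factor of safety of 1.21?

FS = c_u·L_a·R / (W·d), so c_u = FS·W·d / (L_a·R).
Arc length L_a = R·θ = 15.0·(72.4°·π/180) = 15.0·1.2636 = 18.95 m
c_u = 1.21·1281·6.57 / (18.95·15.0) = 10183.6 / 284.31 = 35.82 kPa

c_u = 35.8 kPa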